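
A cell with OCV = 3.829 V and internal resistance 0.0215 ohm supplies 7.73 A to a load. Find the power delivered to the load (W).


Step 1: V_terminal = OCV - I*R = 3.829 - 7.73 * 0.0215 = 3.6628 V
Step 2: P_out = V_terminal * I = 3.6628 * 7.73 = 28.31 W

28.31 W


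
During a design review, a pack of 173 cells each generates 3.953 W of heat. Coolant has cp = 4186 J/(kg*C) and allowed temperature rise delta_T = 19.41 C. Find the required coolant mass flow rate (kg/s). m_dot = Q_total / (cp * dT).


Step 1: Total heat Q = 173 * 3.953 W = 683.87 W
Step 2: denom = cp * dT = 4186 * 19.41 = 81250
Step 3: m_dot = 683.87 / 81250 = 0.008417 kg/s

0.008417 kg/s


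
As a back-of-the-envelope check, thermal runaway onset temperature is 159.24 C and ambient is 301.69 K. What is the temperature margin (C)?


Convert: T_ambient = 301.69 K = 28.54 C
margin = 159.24 - 28.54 = 130.7 C

130.7 C


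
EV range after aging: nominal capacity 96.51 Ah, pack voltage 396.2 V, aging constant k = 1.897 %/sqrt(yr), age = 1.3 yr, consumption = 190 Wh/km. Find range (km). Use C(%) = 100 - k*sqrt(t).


Step 1: capacity retention = 100 - 1.897 * sqrt(1.3) = 100 - 1.897 * 1.1402 = 97.837%
Step 2: C_now = 96.51 * 97.837/100 = 94.422 Ah
Step 3: E_pack = V * C_now = 396.2 * 94.422 = 37410 Wh
Step 4: range = E_pack / consumption = 37410 / 190 = 196.9 km

196.9 km


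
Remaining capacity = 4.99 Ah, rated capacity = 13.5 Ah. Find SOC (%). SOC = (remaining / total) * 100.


SOC% = 4.99 / 13.5 * 100 = 36.96%

36.96%


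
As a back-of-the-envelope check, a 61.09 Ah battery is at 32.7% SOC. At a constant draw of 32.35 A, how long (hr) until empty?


Step 1: remaining = SOC/100 * C_total = 32.7/100 * 61.09 = 19.976 Ah
Step 2: t = remaining / I = 19.976 / 32.35 = 0.6175 hr

0.6175 hr


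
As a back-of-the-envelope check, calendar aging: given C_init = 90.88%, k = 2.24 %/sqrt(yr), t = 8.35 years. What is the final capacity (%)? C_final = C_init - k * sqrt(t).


Step 1: sqrt(8.35 yr) = 2.8896
Step 2: drop = 2.24 * 2.8896 = 6.4727
Step 3: C_final = 90.88 - 6.4727 = 84.41%

84.41%


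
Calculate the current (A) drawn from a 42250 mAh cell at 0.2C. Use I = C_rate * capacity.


Convert: capacity = 42250 mAh = 42.25 Ah
At 0.2C: I = 0.2 * 42.25 Ah = 8.45 A

8.45 A


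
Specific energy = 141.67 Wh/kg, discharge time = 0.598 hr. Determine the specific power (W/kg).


Specific power = 141.67 Wh/kg / 0.598 hr = 236.9 W/kg

236.9 W/kg


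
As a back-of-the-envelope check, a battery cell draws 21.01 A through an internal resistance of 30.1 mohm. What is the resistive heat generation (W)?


Convert: R = 30.1 mohm = 0.0301 ohm
I^2 = 441.42
Q = 441.42 * 0.0301 = 13.29 W

13.29 W


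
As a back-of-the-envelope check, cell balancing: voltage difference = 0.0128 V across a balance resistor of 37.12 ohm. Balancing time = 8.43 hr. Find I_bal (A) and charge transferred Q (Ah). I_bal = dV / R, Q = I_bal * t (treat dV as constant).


I_bal = dV / R = 0.0128 / 37.12 = 3.4483e-04 A
Q = I_bal * t = 3.4483e-04 * 8.43 = 0.002907 Ah

I=3.4483e-04 A, Q=0.002907 Ah


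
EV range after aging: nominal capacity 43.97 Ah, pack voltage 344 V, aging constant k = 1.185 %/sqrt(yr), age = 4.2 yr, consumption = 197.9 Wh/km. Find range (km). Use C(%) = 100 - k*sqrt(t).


Step 1: capacity retention = 100 - 1.185 * sqrt(4.2) = 100 - 1.185 * 2.0494 = 97.571%
Step 2: C_now = 43.97 * 97.571/100 = 42.902 Ah
Step 3: E_pack = V * C_now = 344 * 42.902 = 14758 Wh
Step 4: range = E_pack / consumption = 14758 / 197.9 = 74.57 km

74.57 km


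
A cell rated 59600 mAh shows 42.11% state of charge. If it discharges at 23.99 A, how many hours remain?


Convert: C_total = 59600 mAh = 59.6 Ah
Step 1: remaining = SOC/100 * C_total = 42.11/100 * 59.6 = 25.098 Ah
Step 2: t = remaining / I = 25.098 / 23.99 = 1.046 hr

1.046 hr


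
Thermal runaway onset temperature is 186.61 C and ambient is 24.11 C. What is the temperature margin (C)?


margin = T_onset - T_ambient = 186.61 - 24.11 = 162.5 C

162.5 C


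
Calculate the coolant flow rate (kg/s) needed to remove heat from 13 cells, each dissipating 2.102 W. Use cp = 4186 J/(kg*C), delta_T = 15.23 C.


Step 1: Total heat Q = 13 * 2.102 W = 27.326 W
Step 2: denom = cp * dT = 4186 * 15.23 = 63753
Step 3: m_dot = 27.326 / 63753 = 4.286e-04 kg/s

4.286e-04 kg/s


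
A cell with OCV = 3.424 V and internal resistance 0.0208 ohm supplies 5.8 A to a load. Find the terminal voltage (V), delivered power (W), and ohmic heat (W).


Step 1: V_terminal = OCV - I*R = 3.424 - 5.8 * 0.0208 = 3.3034 V
Step 2: P_out = V_terminal * I = 3.3034 * 5.8 = 19.16 W
Step 3: Q = I^2 * R = 5.8^2 * 0.0208 = 0.6997 W

V=3.3034 V, P=19.16 W, Q=0.6997 W


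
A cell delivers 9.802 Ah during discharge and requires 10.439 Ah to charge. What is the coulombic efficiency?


Coulombic efficiency = 9.802/10.439 * 100% = 93.90%

93.90%


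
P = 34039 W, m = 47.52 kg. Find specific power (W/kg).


SP = P / m = 34039 / 47.52 = 716.3 W/kg

716.3 W/kg


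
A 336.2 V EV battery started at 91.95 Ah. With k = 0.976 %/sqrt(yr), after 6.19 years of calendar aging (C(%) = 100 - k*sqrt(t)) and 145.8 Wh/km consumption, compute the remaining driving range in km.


Step 1: capacity retention = 100 - 0.976 * sqrt(6.19) = 100 - 0.976 * 2.488 = 97.572%
Step 2: C_now = 91.95 * 97.572/100 = 89.717 Ah
Step 3: E_pack = V * C_now = 336.2 * 89.717 = 30163 Wh
Step 4: range = E_pack / consumption = 30163 / 145.8 = 206.9 km

206.9 km


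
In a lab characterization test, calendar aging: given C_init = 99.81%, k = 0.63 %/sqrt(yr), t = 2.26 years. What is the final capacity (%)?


sqrt(t) = sqrt(2.26) = 1.5033
C_final = 99.81 - 0.63 * 1.5033 = 98.86%

98.86%


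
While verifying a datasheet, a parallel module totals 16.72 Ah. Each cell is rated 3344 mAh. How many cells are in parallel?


Convert: C_cell = 3344 mAh = 3.344 Ah
n = C_total / C_cell = 16.72 / 3.344 = 5

5


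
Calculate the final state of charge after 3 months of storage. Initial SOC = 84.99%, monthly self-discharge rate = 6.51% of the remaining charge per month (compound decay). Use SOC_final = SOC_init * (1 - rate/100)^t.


decay = (1 - 6.51/100)^3 = 0.81714
SOC_final = 84.99 * 0.81714 = 69.45%

69.45%


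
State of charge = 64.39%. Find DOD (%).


Complement of SOC: DOD = 100% - 64.39% = 35.61%

35.61%


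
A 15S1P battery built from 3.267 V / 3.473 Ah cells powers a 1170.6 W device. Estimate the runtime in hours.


Step 1: E_pack = Ns * V_cell * Np * C_cell = 15 * 3.267 * 1 * 3.473 = 170.19 Wh
Step 2: t = E_pack / P = 170.19 / 1170.6 = 0.1454 hr

0.1454 hr


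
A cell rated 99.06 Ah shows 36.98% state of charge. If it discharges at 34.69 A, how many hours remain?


Step 1: remaining = SOC/100 * C_total = 36.98/100 * 99.06 = 36.632 Ah
Step 2: t = remaining / I = 36.632 / 34.69 = 1.056 hr

1.056 hr


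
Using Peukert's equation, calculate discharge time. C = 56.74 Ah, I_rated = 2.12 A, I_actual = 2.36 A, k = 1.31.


t_rated = C / I_rated = 56.74 / 2.12 = 26.764 hr
(I_rated/I)^k = (0.89831)^1.31 = 0.86894
t = t_rated * (I_rated/I)^k = 26.764 * 0.86894 = 23.26 hr

23.26 hr


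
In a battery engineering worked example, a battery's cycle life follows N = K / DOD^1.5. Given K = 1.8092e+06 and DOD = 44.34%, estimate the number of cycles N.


DOD^1.5 = 295.25
N = K / DOD^1.5 = 1.8092e+06 / 295.25 = 6128

6128 cycles


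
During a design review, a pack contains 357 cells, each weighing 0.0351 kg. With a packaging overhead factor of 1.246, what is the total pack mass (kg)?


m_pack = n * m_cell * overhead = 357 * 0.0351 * 1.246 = 15.61 kg

15.61 kg


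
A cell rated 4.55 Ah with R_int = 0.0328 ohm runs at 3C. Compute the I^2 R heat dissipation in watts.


Step 1: I = C_rate * capacity = 3 * 4.55 = 13.65 A
Step 2: Q = I^2 * R = 13.65^2 * 0.0328 = 186.32 * 0.0328 = 6.111 W

6.111 W


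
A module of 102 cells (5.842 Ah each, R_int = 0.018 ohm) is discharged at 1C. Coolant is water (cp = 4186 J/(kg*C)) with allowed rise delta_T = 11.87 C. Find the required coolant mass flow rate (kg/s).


Step 1: I = 1 * 5.842 = 5.842 A
Step 2: Q_cell = I^2 * R = 5.842^2 * 0.018 = 0.61432 W
Step 3: Q_total = 102 * 0.61432 = 62.661 W
Step 4: m_dot = Q_total / (cp * dT) = 62.661 / (4186 * 11.87) = 0.001261 kg/s

0.001261 kg/s


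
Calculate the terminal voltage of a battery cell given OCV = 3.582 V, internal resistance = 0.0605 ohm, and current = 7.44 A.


IR drop = 7.44 * 0.0605 = 0.45012 V
V = 3.582 - 0.45012 = 3.132 V

3.132 V


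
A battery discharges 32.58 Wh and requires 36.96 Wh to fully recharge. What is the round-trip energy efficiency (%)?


Round-trip efficiency = 32.58/36.96 * 100% = 88.15%

88.15%


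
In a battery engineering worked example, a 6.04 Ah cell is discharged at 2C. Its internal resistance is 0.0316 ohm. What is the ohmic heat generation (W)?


Step 1: I = C_rate * capacity = 2 * 6.04 = 12.08 A
Step 2: Q = I^2 * R = 12.08^2 * 0.0316 = 145.93 * 0.0316 = 4.611 W

4.611 W


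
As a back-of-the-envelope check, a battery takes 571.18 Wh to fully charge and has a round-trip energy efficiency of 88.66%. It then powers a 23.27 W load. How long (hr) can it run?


Step 1: E_discharge = eta/100 * E_charge = 88.66/100 * 571.18 = 506.41 Wh
Step 2: t = E_discharge / P = 506.41 / 23.27 = 21.76 hr

21.76 hr


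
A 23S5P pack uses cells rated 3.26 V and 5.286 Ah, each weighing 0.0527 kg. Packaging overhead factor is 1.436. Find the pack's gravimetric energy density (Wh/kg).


Step 1: V_pack = 23 * 3.26 = 74.98 V
Step 2: C_pack = 5 * 5.286 = 26.43 Ah
Step 3: E_pack = V_pack * C_pack = 74.98 * 26.43 = 1981.7 Wh
Step 4: m_pack = 23 * 5 * 0.0527 * 1.436 = 8.7029 kg
Step 5: ED = E_pack / m_pack = 1981.7 / 8.7029 = 227.7 Wh/kg

227.7 Wh/kg


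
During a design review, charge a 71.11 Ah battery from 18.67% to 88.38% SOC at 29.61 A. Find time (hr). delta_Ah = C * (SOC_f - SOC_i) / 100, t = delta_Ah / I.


delta_Ah = 71.11 * (88.38 - 18.67) / 100 = 49.571 Ah
t = delta_Ah / I = 49.571 / 29.61 = 1.674 hr

1.674 hr


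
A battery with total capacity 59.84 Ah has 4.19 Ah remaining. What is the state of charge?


SOC% = 4.19 / 59.84 * 100 = 7.002%

7.002%


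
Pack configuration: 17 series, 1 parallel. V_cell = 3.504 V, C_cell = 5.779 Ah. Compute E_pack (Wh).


V_pack = 17 * 3.504 = 59.568 V
C_pack = 1 * 5.779 = 5.779 Ah
E = V_pack * C_pack = 59.568 * 5.779 = 344.2 Wh

344.2 Wh


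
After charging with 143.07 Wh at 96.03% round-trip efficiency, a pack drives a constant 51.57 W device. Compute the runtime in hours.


Step 1: E_discharge = eta/100 * E_charge = 96.03/100 * 143.07 = 137.39 Wh
Step 2: t = E_discharge / P = 137.39 / 51.57 = 2.664 hr

2.664 hr


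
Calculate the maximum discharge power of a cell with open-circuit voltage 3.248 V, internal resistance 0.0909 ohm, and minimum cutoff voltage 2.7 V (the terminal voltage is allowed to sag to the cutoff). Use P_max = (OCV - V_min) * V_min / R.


dV = OCV - V_min = 0.548 V (so I_max = dV / R)
P_max = dV * V_min / R = 0.548 * 2.7 / 0.0909 = 16.28 W

16.28 W


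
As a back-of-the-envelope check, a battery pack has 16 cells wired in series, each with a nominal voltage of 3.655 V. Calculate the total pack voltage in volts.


With 16 cells in series at 3.655 V each, V_pack = 58.48 V

58.48 V


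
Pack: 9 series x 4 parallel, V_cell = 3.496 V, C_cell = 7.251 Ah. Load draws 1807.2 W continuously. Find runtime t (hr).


Step 1: E_pack = Ns * V_cell * Np * C_cell = 9 * 3.496 * 4 * 7.251 = 912.58 Wh
Step 2: t = E_pack / P = 912.58 / 1807.2 = 0.5050 hr

0.5050 hr


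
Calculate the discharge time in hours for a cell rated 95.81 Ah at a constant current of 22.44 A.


t = capacity / current = 95.81 / 22.44 = 4.270 hr

4.270 hr


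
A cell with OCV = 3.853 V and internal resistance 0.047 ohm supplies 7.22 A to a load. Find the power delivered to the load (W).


Step 1: V_terminal = OCV - I*R = 3.853 - 7.22 * 0.047 = 3.5137 V
Step 2: P_out = V_terminal * I = 3.5137 * 7.22 = 25.37 W

25.37 W


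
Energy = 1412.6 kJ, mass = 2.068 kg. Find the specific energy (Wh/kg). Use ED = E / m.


Convert: E = 1412.6 kJ = 392.39 Wh
ED = E / m = 392.39 / 2.068 = 189.7 Wh/kg

189.7 Wh/kg


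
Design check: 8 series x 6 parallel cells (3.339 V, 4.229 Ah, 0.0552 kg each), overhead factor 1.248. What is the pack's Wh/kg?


Step 1: V_pack = 8 * 3.339 = 26.712 V
Step 2: C_pack = 6 * 4.229 = 25.374 Ah
Step 3: E_pack = V_pack * C_pack = 26.712 * 25.374 = 677.79 Wh
Step 4: m_pack = 8 * 6 * 0.0552 * 1.248 = 3.3067 kg
Step 5: ED = E_pack / m_pack = 677.79 / 3.3067 = 205.0 Wh/kg

205.0 Wh/kg


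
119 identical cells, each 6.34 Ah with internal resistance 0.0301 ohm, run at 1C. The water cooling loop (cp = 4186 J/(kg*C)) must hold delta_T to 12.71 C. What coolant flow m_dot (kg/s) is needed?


Step 1: I = 1 * 6.34 = 6.34 A
Step 2: Q_cell = I^2 * R = 6.34^2 * 0.0301 = 1.2099 W
Step 3: Q_total = 119 * 1.2099 = 143.98 W
Step 4: m_dot = Q_total / (cp * dT) = 143.98 / (4186 * 12.71) = 0.002706 kg/s

0.002706 kg/s


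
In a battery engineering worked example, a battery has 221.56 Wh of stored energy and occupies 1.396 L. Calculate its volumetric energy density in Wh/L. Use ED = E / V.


Volumetric ED = 221.56 Wh / 1.396 L = 158.7 Wh/L

158.7 Wh/L


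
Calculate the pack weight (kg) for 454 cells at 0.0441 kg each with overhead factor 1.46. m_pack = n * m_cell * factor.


m_pack = n * m_cell * overhead = 454 * 0.0441 * 1.46 = 29.23 kg

29.23 kg


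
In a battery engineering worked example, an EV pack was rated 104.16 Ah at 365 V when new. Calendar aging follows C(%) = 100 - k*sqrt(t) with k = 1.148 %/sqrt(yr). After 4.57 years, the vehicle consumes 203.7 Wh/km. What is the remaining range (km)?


Step 1: capacity retention = 100 - 1.148 * sqrt(4.57) = 100 - 1.148 * 2.1378 = 97.546%
Step 2: C_now = 104.16 * 97.546/100 = 101.6 Ah
Step 3: E_pack = V * C_now = 365 * 101.6 = 37084 Wh
Step 4: range = E_pack / consumption = 37084 / 203.7 = 182.1 km

182.1 km


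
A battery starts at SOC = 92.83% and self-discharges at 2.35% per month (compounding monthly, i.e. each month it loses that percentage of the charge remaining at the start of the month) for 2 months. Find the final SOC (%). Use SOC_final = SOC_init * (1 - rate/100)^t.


decay = (1 - 2.35/100)^2 = 0.95355
SOC_final = 92.83 * 0.95355 = 88.52%

88.52%


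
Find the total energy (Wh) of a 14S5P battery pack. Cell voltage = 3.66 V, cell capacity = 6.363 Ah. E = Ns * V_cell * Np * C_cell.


E = Ns * Vcell * Np * Ccell = 14 * 3.66 * 5 * 6.363 = 1630 Wh

1630 Wh


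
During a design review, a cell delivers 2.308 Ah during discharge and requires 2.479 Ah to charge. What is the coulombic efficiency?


Coulombic efficiency = 2.308/2.479 * 100% = 93.10%

93.10%


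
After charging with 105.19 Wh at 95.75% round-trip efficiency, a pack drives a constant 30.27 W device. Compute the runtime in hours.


Step 1: E_discharge = eta/100 * E_charge = 95.75/100 * 105.19 = 100.72 Wh
Step 2: t = E_discharge / P = 100.72 / 30.27 = 3.327 hr

3.327 hr


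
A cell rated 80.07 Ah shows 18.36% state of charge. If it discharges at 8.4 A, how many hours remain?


Step 1: remaining = SOC/100 * C_total = 18.36/100 * 80.07 = 14.701 Ah
Step 2: t = remaining / I = 14.701 / 8.4 = 1.750 hr

1.750 hr


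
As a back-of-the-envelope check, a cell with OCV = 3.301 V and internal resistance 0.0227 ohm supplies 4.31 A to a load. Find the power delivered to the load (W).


Step 1: V_terminal = OCV - I*R = 3.301 - 4.31 * 0.0227 = 3.2032 V
Step 2: P_out = V_terminal * I = 3.2032 * 4.31 = 13.81 W

13.81 W


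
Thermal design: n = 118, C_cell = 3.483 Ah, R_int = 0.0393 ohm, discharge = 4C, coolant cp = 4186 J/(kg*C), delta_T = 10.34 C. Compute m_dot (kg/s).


Step 1: I = 4 * 3.483 = 13.932 A
Step 2: Q_cell = I^2 * R = 13.932^2 * 0.0393 = 7.6282 W
Step 3: Q_total = 118 * 7.6282 = 900.13 W
Step 4: m_dot = Q_total / (cp * dT) = 900.13 / (4186 * 10.34) = 0.02080 kg/s

0.02080 kg/s


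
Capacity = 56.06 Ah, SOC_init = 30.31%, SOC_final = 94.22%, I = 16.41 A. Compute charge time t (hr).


Step 1: dSOC = 94.22% - 30.31% = 63.91%
Step 2: delta_Ah = 56.06 * 63.91 / 100 = 35.828 Ah
Step 3: t = 35.828 / 16.41 = 2.183 hr

2.183 hr


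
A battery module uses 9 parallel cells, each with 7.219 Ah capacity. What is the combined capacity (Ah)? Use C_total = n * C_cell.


C_total = 9 * 7.219 = 64.971 Ah

64.971 Ah


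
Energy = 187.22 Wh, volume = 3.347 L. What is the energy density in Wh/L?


ED = E / V = 187.22 / 3.347 = 55.94 Wh/L

55.94 Wh/L


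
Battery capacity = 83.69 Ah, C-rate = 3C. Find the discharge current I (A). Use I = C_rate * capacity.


At 3C: I = 3 * 83.69 Ah = 251.07 A

251.07 A


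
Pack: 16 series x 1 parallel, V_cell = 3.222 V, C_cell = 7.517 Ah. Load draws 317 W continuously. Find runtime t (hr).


Step 1: E_pack = Ns * V_cell * Np * C_cell = 16 * 3.222 * 1 * 7.517 = 387.52 Wh
Step 2: t = E_pack / P = 387.52 / 317 = 1.222 hr

1.222 hr


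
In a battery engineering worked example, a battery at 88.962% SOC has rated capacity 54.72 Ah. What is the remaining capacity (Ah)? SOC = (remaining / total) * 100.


remaining = SOC / 100 * total = 88.962 / 100 * 54.72 = 48.68 Ah

48.68 Ah


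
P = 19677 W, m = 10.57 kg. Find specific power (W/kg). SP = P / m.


SP = P / m = 19677 / 10.57 = 1862 W/kg

1862 W/kg


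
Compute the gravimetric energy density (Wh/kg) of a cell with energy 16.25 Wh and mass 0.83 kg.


ED = E / m = 16.25 / 0.83 = 19.58 Wh/kg

19.58 Wh/kg


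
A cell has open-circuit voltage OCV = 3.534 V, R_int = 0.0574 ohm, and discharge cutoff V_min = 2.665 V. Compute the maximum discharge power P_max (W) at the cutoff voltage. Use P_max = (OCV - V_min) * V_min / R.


P_max = (OCV - V_min) * V_min / R = (3.534 - 2.665) * 2.665 / 0.0574 = 0.869 * 2.665 / 0.0574 = 40.35 W

40.35 W


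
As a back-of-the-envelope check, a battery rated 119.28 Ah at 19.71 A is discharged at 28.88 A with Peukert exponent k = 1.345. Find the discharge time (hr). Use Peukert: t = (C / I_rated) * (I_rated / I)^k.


Step 1: t_rated = C / I_rated = 119.28 / 19.71 = 6.0518 hr
Step 2: ratio = 19.71 / 28.88 = 0.68248
Step 3: ratio^k = 0.68248^1.345 = 0.59821
Step 4: t = t_rated * ratio^k = 6.0518 * 0.59821 = 3.620 hr

3.620 hr


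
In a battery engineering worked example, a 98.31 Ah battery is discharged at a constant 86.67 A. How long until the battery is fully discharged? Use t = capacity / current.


Runtime = 98.31 Ah / 86.67 A = 1.134 hr

1.134 hr


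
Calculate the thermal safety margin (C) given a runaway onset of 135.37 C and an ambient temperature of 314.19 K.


Convert: T_ambient = 314.19 K = 41.04 C
margin = 135.37 - 41.04 = 94.33 C

94.33 C


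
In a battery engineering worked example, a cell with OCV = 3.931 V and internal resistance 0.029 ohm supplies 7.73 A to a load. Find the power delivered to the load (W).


Step 1: V_terminal = OCV - I*R = 3.931 - 7.73 * 0.029 = 3.7068 V
Step 2: P_out = V_terminal * I = 3.7068 * 7.73 = 28.65 W

28.65 W


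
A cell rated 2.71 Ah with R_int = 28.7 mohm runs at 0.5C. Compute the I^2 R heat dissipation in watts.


Convert: R = 28.7 mohm = 0.0287 ohm
Step 1: I = C_rate * capacity = 0.5 * 2.71 = 1.355 A
Step 2: Q = I^2 * R = 1.355^2 * 0.0287 = 1.836 * 0.0287 = 0.05269 W

0.05269 W


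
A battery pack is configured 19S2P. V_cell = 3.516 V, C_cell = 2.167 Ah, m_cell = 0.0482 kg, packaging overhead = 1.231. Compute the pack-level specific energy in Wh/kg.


Step 1: V_pack = 19 * 3.516 = 66.804 V
Step 2: C_pack = 2 * 2.167 = 4.334 Ah
Step 3: E_pack = V_pack * C_pack = 66.804 * 4.334 = 289.53 Wh
Step 4: m_pack = 19 * 2 * 0.0482 * 1.231 = 2.2547 kg
Step 5: ED = E_pack / m_pack = 289.53 / 2.2547 = 128.4 Wh/kg

128.4 Wh/kg


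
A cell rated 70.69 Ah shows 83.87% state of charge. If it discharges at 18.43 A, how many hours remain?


Step 1: remaining = SOC/100 * C_total = 83.87/100 * 70.69 = 59.288 Ah
Step 2: t = remaining / I = 59.288 / 18.43 = 3.217 hr

3.217 hr


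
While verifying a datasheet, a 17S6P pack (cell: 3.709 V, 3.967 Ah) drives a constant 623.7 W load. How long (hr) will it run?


Step 1: E_pack = Ns * V_cell * Np * C_cell = 17 * 3.709 * 6 * 3.967 = 1500.8 Wh
Step 2: t = E_pack / P = 1500.8 / 623.7 = 2.406 hr

2.406 hr


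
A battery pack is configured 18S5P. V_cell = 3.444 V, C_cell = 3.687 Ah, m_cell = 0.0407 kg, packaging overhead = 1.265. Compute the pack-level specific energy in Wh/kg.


Step 1: V_pack = 18 * 3.444 = 61.992 V
Step 2: C_pack = 5 * 3.687 = 18.435 Ah
Step 3: E_pack = V_pack * C_pack = 61.992 * 18.435 = 1142.8 Wh
Step 4: m_pack = 18 * 5 * 0.0407 * 1.265 = 4.6337 kg
Step 5: ED = E_pack / m_pack = 1142.8 / 4.6337 = 246.6 Wh/kg

246.6 Wh/kg


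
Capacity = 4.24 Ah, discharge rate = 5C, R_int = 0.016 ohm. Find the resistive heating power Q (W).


Step 1: I = C_rate * capacity = 5 * 4.24 = 21.2 A
Step 2: Q = I^2 * R = 21.2^2 * 0.016 = 449.44 * 0.016 = 7.191 W

7.191 W


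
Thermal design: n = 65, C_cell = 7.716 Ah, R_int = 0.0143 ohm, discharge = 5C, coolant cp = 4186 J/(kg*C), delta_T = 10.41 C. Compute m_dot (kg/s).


Step 1: I = 5 * 7.716 = 38.58 A
Step 2: Q_cell = I^2 * R = 38.58^2 * 0.0143 = 21.284 W
Step 3: Q_total = 65 * 21.284 = 1383.5 W
Step 4: m_dot = Q_total / (cp * dT) = 1383.5 / (4186 * 10.41) = 0.03175 kg/s

0.03175 kg/s


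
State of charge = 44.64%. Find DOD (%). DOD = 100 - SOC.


DOD = 100 - SOC = 100 - 44.64 = 55.36%

55.36%


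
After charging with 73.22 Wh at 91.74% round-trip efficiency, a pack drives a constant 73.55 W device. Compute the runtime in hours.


Step 1: E_discharge = eta/100 * E_charge = 91.74/100 * 73.22 = 67.172 Wh
Step 2: t = E_discharge / P = 67.172 / 73.55 = 0.9133 hr

0.9133 hr


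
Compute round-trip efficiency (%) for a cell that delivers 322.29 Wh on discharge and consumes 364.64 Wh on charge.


Round-trip efficiency = 322.29/364.64 * 100% = 88.39%

88.39%


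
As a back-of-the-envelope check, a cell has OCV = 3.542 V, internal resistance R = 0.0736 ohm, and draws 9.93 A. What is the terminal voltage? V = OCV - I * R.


V = OCV - I*R = 3.542 - 9.93 * 0.0736 = 2.811 V

2.811 V


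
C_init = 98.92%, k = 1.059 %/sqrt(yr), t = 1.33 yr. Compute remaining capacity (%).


sqrt(t) = sqrt(1.33) = 1.1533
C_final = 98.92 - 1.059 * 1.1533 = 97.70%

97.70%


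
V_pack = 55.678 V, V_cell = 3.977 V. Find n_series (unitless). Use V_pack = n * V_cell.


Rearranging: n = V_pack / V_cell = 55.678 / 3.977 = 14 cells

14


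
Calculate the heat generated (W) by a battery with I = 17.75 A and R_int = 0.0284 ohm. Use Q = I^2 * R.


I^2 = 315.06
Q = 315.06 * 0.0284 = 8.948 W

8.948 W


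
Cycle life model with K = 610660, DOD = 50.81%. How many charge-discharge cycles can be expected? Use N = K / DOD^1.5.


Step 1: DOD^1.5 = 50.81^1.5 = 362.18
Step 2: N = 610660 / 362.18 = 1686 cycles

1686 cycles


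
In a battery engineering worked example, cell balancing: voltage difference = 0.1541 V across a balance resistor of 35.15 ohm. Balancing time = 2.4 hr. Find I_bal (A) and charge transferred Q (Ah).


First, Ohm's law: I_bal = 0.1541 V / 35.15 ohm = 0.0043841 A
Then Q = I * t = 0.0043841 A * 2.4 hr = 0.01052 Ah

I=0.0043841 A, Q=0.01052 Ah


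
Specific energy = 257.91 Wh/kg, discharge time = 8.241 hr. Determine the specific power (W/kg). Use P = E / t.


P_specific = E / t = 257.91 / 8.241 = 31.30 W/kg

31.30 W/kg


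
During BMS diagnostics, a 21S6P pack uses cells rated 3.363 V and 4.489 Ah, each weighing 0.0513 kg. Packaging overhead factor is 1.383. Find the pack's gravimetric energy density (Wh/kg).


Step 1: V_pack = 21 * 3.363 = 70.623 V
Step 2: C_pack = 6 * 4.489 = 26.934 Ah
Step 3: E_pack = V_pack * C_pack = 70.623 * 26.934 = 1902.2 Wh
Step 4: m_pack = 21 * 6 * 0.0513 * 1.383 = 8.9394 kg
Step 5: ED = E_pack / m_pack = 1902.2 / 8.9394 = 212.8 Wh/kg

212.8 Wh/kg


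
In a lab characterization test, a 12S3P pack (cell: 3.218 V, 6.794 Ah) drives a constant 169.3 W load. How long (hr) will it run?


Step 1: E_pack = Ns * V_cell * Np * C_cell = 12 * 3.218 * 3 * 6.794 = 787.07 Wh
Step 2: t = E_pack / P = 787.07 / 169.3 = 4.649 hr

4.649 hr


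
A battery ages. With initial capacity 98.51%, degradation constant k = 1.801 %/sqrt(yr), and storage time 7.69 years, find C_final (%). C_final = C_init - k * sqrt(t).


sqrt(t) = sqrt(7.69) = 2.7731
C_final = 98.51 - 1.801 * 2.7731 = 93.52%

93.52%


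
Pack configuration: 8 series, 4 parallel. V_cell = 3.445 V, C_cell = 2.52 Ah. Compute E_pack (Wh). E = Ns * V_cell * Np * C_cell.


E = Ns * Vcell * Np * Ccell = 8 * 3.445 * 4 * 2.52 = 277.8 Wh

277.8 Wh


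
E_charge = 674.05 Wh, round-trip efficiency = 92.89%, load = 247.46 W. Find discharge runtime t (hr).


Step 1: E_discharge = eta/100 * E_charge = 92.89/100 * 674.05 = 626.13 Wh
Step 2: t = E_discharge / P = 626.13 / 247.46 = 2.530 hr

2.530 hr


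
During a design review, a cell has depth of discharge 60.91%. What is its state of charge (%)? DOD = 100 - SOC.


SOC = 100 - DOD = 100 - 60.91 = 39.09%

39.09%


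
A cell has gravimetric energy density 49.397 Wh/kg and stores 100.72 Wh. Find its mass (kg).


m = E / ED = 100.72 / 49.397 = 2.039 kg

2.039 kg


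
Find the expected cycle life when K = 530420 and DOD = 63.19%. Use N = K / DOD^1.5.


Step 1: DOD^1.5 = 63.19^1.5 = 502.31
Step 2: N = 530420 / 502.31 = 1056 cycles

1056 cycles


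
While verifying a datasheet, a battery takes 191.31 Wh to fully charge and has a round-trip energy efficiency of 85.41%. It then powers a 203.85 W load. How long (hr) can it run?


Step 1: E_discharge = eta/100 * E_charge = 85.41/100 * 191.31 = 163.4 Wh
Step 2: t = E_discharge / P = 163.4 / 203.85 = 0.8016 hr

0.8016 hr


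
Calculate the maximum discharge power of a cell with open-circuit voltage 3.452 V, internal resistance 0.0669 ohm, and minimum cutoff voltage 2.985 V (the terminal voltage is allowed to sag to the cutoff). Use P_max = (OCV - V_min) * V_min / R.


dV = OCV - V_min = 0.467 V (so I_max = dV / R)
P_max = dV * V_min / R = 0.467 * 2.985 / 0.0669 = 20.84 W

20.84 W


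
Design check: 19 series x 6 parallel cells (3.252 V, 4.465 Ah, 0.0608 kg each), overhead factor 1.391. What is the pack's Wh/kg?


Step 1: V_pack = 19 * 3.252 = 61.788 V
Step 2: C_pack = 6 * 4.465 = 26.79 Ah
Step 3: E_pack = V_pack * C_pack = 61.788 * 26.79 = 1655.3 Wh
Step 4: m_pack = 19 * 6 * 0.0608 * 1.391 = 9.6413 kg
Step 5: ED = E_pack / m_pack = 1655.3 / 9.6413 = 171.7 Wh/kg

171.7 Wh/kg


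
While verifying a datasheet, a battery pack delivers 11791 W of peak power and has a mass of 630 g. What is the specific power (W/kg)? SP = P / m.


Convert: m = 630 g = 0.63 kg
Specific power = 11791 W / 0.63 kg = 18720 W/kg

18720 W/kg


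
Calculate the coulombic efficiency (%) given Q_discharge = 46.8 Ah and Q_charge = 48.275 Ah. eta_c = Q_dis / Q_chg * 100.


Coulombic efficiency = 46.8/48.275 * 100% = 96.94%

96.94%


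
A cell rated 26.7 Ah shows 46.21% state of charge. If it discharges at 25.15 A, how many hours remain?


Step 1: remaining = SOC/100 * C_total = 46.21/100 * 26.7 = 12.338 Ah
Step 2: t = remaining / I = 12.338 / 25.15 = 0.4906 hr

0.4906 hr


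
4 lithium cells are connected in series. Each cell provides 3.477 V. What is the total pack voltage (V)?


Series voltages add: 4 * 3.477 V = 13.908 V

13.908 V


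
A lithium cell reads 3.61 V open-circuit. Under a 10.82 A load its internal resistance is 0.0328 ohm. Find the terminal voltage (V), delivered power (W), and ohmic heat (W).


Step 1: V_terminal = OCV - I*R = 3.61 - 10.82 * 0.0328 = 3.2551 V
Step 2: P_out = V_terminal * I = 3.2551 * 10.82 = 35.22 W
Step 3: Q = I^2 * R = 10.82^2 * 0.0328 = 3.840 W

V=3.2551 V, P=35.22 W, Q=3.840 W


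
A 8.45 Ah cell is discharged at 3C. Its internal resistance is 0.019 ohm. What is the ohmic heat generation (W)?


Step 1: I = C_rate * capacity = 3 * 8.45 = 25.35 A
Step 2: Q = I^2 * R = 25.35^2 * 0.019 = 642.62 * 0.019 = 12.21 W

12.21 W


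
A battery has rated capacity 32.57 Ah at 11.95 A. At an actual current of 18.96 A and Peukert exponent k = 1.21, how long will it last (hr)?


t_rated = C / I_rated = 32.57 / 11.95 = 2.7255 hr
(I_rated/I)^k = (0.63027)^1.21 = 0.57204
t = t_rated * (I_rated/I)^k = 2.7255 * 0.57204 = 1.559 hr

1.559 hr


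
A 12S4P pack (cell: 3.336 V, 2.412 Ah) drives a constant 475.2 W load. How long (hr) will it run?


Step 1: E_pack = Ns * V_cell * Np * C_cell = 12 * 3.336 * 4 * 2.412 = 386.23 Wh
Step 2: t = E_pack / P = 386.23 / 475.2 = 0.8128 hr

0.8128 hr


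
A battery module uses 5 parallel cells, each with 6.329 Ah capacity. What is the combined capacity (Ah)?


C_total = 5 * 6.329 = 31.645 Ah

31.645 Ah


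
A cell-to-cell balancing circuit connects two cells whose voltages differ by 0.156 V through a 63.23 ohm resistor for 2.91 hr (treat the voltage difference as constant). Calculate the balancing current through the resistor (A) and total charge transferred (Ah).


First, Ohm's law: I_bal = 0.156 V / 63.23 ohm = 0.0024672 A
Then Q = I * t = 0.0024672 A * 2.91 hr = 0.007180 Ah

I=0.0024672 A, Q=0.007180 Ah


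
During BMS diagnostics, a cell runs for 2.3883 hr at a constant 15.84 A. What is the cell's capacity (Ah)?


C = I * t = 15.84 * 2.3883 = 37.83 Ah

37.83 Ah


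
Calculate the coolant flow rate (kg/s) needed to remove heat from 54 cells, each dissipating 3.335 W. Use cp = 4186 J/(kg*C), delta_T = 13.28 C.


Step 1: Total heat Q = 54 * 3.335 W = 180.09 W
Step 2: denom = cp * dT = 4186 * 13.28 = 55590
Step 3: m_dot = 180.09 / 55590 = 0.003240 kg/s

0.003240 kg/s


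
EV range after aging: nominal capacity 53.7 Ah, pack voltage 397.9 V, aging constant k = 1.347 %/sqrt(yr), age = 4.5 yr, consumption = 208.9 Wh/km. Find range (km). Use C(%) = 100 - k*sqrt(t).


Step 1: capacity retention = 100 - 1.347 * sqrt(4.5) = 100 - 1.347 * 2.1213 = 97.143%
Step 2: C_now = 53.7 * 97.143/100 = 52.166 Ah
Step 3: E_pack = V * C_now = 397.9 * 52.166 = 20757 Wh
Step 4: range = E_pack / consumption = 20757 / 208.9 = 99.36 km

99.36 km


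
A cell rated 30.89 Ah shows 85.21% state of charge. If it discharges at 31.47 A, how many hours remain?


Step 1: remaining = SOC/100 * C_total = 85.21/100 * 30.89 = 26.321 Ah
Step 2: t = remaining / I = 26.321 / 31.47 = 0.8364 hr

0.8364 hr


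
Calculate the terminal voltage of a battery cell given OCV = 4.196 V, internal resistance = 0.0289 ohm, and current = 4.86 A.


IR drop = 4.86 * 0.0289 = 0.14045 V
V = 4.196 - 0.14045 = 4.056 V

4.056 V


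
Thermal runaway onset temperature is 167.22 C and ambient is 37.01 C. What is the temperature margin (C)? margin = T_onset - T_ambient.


margin = T_onset - T_ambient = 167.22 - 37.01 = 130.21 C

130.21 C


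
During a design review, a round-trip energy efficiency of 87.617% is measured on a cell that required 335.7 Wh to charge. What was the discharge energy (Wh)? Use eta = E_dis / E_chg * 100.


E_dis = eta/100 * E_chg = 87.617/100 * 335.7 = 294.1 Wh

294.1 Wh


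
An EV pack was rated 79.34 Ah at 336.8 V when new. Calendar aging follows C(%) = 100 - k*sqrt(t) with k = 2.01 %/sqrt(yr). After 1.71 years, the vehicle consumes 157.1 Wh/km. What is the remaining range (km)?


Step 1: capacity retention = 100 - 2.01 * sqrt(1.71) = 100 - 2.01 * 1.3077 = 97.372%
Step 2: C_now = 79.34 * 97.372/100 = 77.255 Ah
Step 3: E_pack = V * C_now = 336.8 * 77.255 = 26019 Wh
Step 4: range = E_pack / consumption = 26019 / 157.1 = 165.6 km

165.6 km


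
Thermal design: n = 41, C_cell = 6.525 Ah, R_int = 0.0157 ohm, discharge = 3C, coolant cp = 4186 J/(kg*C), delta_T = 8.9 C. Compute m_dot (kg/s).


Step 1: I = 3 * 6.525 = 19.575 A
Step 2: Q_cell = I^2 * R = 19.575^2 * 0.0157 = 6.0159 W
Step 3: Q_total = 41 * 6.0159 = 246.65 W
Step 4: m_dot = Q_total / (cp * dT) = 246.65 / (4186 * 8.9) = 0.006621 kg/s

0.006621 kg/s


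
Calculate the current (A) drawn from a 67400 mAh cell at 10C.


Convert: capacity = 67400 mAh = 67.4 Ah
I = C_rate * capacity = 10 * 67.4 = 674 A

674 A


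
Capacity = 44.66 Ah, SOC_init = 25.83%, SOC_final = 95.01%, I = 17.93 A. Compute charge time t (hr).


Step 1: dSOC = 95.01% - 25.83% = 69.18%
Step 2: delta_Ah = 44.66 * 69.18 / 100 = 30.896 Ah
Step 3: t = 30.896 / 17.93 = 1.723 hr

1.723 hr


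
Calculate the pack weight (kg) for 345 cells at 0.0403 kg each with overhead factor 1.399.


Cell mass sum = 345 * 0.0403 = 13.904 kg
With overhead 1.399: m_pack = 13.904 * 1.399 = 19.45 kg

19.45 kg


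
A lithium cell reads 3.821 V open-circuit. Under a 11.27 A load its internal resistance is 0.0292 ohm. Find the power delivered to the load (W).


Step 1: V_terminal = OCV - I*R = 3.821 - 11.27 * 0.0292 = 3.4919 V
Step 2: P_out = V_terminal * I = 3.4919 * 11.27 = 39.35 W

39.35 W


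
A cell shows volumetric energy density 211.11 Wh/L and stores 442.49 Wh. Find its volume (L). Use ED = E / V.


V = E / ED = 442.49 / 211.11 = 2.096 L

2.096 L


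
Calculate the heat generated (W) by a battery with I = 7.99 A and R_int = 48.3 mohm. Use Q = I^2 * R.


Convert: R = 48.3 mohm = 0.0483 ohm
Q = I^2 * R = 7.99^2 * 0.0483 = 3.083 W

3.083 W


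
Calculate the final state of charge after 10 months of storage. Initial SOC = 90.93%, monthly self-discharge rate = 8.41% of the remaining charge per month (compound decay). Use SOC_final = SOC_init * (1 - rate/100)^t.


Monthly retention factor = 1 - 8.41/100 = 0.9159
Over 10 months: factor^10 = 0.41541
SOC_final = 90.93 * 0.41541 = 37.77%

37.77%


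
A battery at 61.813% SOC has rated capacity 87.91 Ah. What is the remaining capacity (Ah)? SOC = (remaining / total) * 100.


remaining = SOC / 100 * total = 61.813 / 100 * 87.91 = 54.34 Ah

54.34 Ah


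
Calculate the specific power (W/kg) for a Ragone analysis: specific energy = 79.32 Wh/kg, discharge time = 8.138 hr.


Specific power = 79.32 Wh/kg / 8.138 hr = 9.747 W/kg

9.747 W/kg


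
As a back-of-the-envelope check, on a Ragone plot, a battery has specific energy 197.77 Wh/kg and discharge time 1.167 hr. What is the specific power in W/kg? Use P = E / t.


Specific power = 197.77 Wh/kg / 1.167 hr = 169.5 W/kg

169.5 W/kg


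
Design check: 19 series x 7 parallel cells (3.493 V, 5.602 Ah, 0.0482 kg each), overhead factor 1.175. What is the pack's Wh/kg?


Step 1: V_pack = 19 * 3.493 = 66.367 V
Step 2: C_pack = 7 * 5.602 = 39.214 Ah
Step 3: E_pack = V_pack * C_pack = 66.367 * 39.214 = 2602.5 Wh
Step 4: m_pack = 19 * 7 * 0.0482 * 1.175 = 7.5325 kg
Step 5: ED = E_pack / m_pack = 2602.5 / 7.5325 = 345.5 Wh/kg

345.5 Wh/kg


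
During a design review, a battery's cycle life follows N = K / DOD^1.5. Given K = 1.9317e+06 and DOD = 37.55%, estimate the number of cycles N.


DOD^1.5 = 230.1
N = K / DOD^1.5 = 1.9317e+06 / 230.1 = 8395

8395 cycles


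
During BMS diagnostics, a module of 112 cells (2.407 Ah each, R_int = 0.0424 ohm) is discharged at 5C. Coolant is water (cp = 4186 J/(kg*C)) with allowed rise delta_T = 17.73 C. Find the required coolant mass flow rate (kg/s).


Step 1: I = 5 * 2.407 = 12.035 A
Step 2: Q_cell = I^2 * R = 12.035^2 * 0.0424 = 6.1413 W
Step 3: Q_total = 112 * 6.1413 = 687.83 W
Step 4: m_dot = Q_total / (cp * dT) = 687.83 / (4186 * 17.73) = 0.009268 kg/s

0.009268 kg/s


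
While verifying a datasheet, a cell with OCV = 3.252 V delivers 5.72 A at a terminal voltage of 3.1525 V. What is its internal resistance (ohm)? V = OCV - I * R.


R = (OCV - V) / I = (3.252 - 3.1525) / 5.72 = 0.01740 ohm

0.01740 ohm


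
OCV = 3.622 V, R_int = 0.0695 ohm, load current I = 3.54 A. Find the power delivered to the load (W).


Step 1: V_terminal = OCV - I*R = 3.622 - 3.54 * 0.0695 = 3.376 V
Step 2: P_out = V_terminal * I = 3.376 * 3.54 = 11.95 W

11.95 W


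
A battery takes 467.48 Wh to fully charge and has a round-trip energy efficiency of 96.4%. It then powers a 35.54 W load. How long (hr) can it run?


Step 1: E_discharge = eta/100 * E_charge = 96.4/100 * 467.48 = 450.65 Wh
Step 2: t = E_discharge / P = 450.65 / 35.54 = 12.68 hr

12.68 hr


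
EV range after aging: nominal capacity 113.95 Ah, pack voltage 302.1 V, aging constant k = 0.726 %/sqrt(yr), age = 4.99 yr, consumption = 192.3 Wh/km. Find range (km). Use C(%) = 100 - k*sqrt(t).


Step 1: capacity retention = 100 - 0.726 * sqrt(4.99) = 100 - 0.726 * 2.2338 = 98.378%
Step 2: C_now = 113.95 * 98.378/100 = 112.1 Ah
Step 3: E_pack = V * C_now = 302.1 * 112.1 = 33865 Wh
Step 4: range = E_pack / consumption = 33865 / 192.3 = 176.1 km

176.1 km


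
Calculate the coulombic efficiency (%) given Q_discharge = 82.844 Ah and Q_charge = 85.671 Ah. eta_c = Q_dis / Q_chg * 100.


Coulombic efficiency = 82.844/85.671 * 100% = 96.70%

96.70%


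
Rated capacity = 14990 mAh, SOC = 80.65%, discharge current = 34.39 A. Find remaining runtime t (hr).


Convert: C_total = 14990 mAh = 14.99 Ah
Step 1: remaining = SOC/100 * C_total = 80.65/100 * 14.99 = 12.089 Ah
Step 2: t = remaining / I = 12.089 / 34.39 = 0.3515 hr

0.3515 hr


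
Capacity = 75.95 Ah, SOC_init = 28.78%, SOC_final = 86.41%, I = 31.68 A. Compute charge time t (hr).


Step 1: dSOC = 86.41% - 28.78% = 57.63%
Step 2: delta_Ah = 75.95 * 57.63 / 100 = 43.77 Ah
Step 3: t = 43.77 / 31.68 = 1.382 hr

1.382 hr


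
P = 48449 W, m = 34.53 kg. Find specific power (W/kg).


SP = P / m = 48449 / 34.53 = 1403 W/kg

1403 W/kg


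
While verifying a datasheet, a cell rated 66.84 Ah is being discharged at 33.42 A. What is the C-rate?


C_rate = I / capacity = 33.42 / 66.84 = 0.5C

0.5C


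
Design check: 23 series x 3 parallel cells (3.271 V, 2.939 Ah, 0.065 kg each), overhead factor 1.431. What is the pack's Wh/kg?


Step 1: V_pack = 23 * 3.271 = 75.233 V
Step 2: C_pack = 3 * 2.939 = 8.817 Ah
Step 3: E_pack = V_pack * C_pack = 75.233 * 8.817 = 663.33 Wh
Step 4: m_pack = 23 * 3 * 0.065 * 1.431 = 6.418 kg
Step 5: ED = E_pack / m_pack = 663.33 / 6.418 = 103.4 Wh/kg

103.4 Wh/kg


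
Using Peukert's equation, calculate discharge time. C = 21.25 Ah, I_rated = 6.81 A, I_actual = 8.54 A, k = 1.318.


Step 1: t_rated = C / I_rated = 21.25 / 6.81 = 3.1204 hr
Step 2: ratio = 6.81 / 8.54 = 0.79742
Step 3: ratio^k = 0.79742^1.318 = 0.74203
Step 4: t = t_rated * ratio^k = 3.1204 * 0.74203 = 2.315 hr

2.315 hr


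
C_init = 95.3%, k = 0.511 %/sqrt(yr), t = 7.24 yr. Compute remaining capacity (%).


sqrt(t) = sqrt(7.24) = 2.6907
C_final = 95.3 - 0.511 * 2.6907 = 93.93%

93.93%


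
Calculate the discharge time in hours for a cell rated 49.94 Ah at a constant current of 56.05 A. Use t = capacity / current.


Runtime = 49.94 Ah / 56.05 A = 0.8910 hr

0.8910 hr


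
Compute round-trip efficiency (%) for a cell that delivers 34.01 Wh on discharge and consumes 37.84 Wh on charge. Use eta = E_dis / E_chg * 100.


Round-trip efficiency = 34.01/37.84 * 100% = 89.88%

89.88%


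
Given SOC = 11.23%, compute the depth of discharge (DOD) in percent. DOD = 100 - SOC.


DOD = 100 - SOC = 100 - 11.23 = 88.77%

88.77%


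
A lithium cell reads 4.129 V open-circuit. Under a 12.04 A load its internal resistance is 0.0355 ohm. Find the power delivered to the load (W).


Step 1: V_terminal = OCV - I*R = 4.129 - 12.04 * 0.0355 = 3.7016 V
Step 2: P_out = V_terminal * I = 3.7016 * 12.04 = 44.57 W

44.57 W


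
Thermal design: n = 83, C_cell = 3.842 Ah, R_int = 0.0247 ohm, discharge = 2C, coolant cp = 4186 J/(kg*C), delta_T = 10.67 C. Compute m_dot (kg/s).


Step 1: I = 2 * 3.842 = 7.684 A
Step 2: Q_cell = I^2 * R = 7.684^2 * 0.0247 = 1.4584 W
Step 3: Q_total = 83 * 1.4584 = 121.05 W
Step 4: m_dot = Q_total / (cp * dT) = 121.05 / (4186 * 10.67) = 0.002710 kg/s

0.002710 kg/s
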